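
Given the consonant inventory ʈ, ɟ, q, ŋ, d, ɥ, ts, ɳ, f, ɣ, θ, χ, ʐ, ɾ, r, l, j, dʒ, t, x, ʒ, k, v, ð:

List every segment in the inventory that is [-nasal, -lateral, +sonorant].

ɥ, ɾ, r, j

Eliminate segments failing any feature: /ʈ, ɟ, q, d, ts, f, ɣ, θ, χ, ʐ, dʒ, t, x, ʒ, k, v, ð/ are [-sonorant]; /ŋ, ɳ/ are [+nasal]; /l/ is [+lateral]. The remaining /ɥ, ɾ, r, j/ satisfy [-nasal], [-lateral], [+sonorant].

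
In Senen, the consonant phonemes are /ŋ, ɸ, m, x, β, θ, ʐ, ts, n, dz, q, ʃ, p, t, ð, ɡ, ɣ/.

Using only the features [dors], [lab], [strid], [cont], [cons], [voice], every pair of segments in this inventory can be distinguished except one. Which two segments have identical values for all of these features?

ɡ, ŋ

On the given features, /ɡ/ and /ŋ/ have an identical profile: [+dorsal], [−labial], [−strident], [−continuant], [+consonantal], [+voice]. No other two segments in the inventory coincide on all 6 features. (They do differ in [sonorant] and [nasal], which are not among the given features.)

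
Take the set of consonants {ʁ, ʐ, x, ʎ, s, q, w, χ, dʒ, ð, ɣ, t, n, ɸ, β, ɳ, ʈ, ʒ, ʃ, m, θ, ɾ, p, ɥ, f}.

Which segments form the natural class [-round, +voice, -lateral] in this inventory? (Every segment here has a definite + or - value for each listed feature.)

ʁ, ʐ, dʒ, ð, ɣ, n, β, ɳ, ʒ, m, ɾ

Eliminate segments failing any feature: /x, s, q, χ, t, ɸ, ʈ, ʃ, θ, p, f/ are [-voice]; /ʎ/ is [+lateral]; /w, ɥ/ are [+round]. The remaining /ʁ, ʐ, dʒ, ð, ɣ, n, β, ɳ, ʒ, m, ɾ/ satisfy [-round], [+voice], [-lateral].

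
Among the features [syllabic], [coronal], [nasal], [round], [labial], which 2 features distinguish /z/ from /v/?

[labial], [coronal]

/z/ is the voiced alveolar fricative and /v/ is the voiced labiodental fricative. Both are [−syllabic], [−nasal], [−round]. /z/ is [−labial] while /v/ is [+labial]; /z/ is [+coronal] while /v/ is [−coronal], so the distinguishing features are [labial], [coronal].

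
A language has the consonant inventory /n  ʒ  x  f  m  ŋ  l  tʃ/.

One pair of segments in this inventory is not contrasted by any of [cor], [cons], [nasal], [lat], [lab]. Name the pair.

/ʒ/ (voiced postalveolar fricative) and /tʃ/ (voiceless postalveolar affricate) are both [+coronal], [+consonantal], [−nasal], [−lateral], [−labial], so none of the listed features separates them. (They do differ in [voice] and [continuant], which are not among the given features.) Every other pair in the inventory differs on at least one listed feature.

ʒ, tʃ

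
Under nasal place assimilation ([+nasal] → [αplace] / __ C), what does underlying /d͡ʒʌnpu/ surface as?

[d͡ʒʌmpu]

/n/ sits before the [+labial] consonant /p/, so it takes on [+labial] and surfaces as /m/. The rest of the form is unaffected: [d͡ʒʌmpu].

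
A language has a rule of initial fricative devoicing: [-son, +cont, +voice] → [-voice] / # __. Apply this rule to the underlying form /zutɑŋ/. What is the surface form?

The only segment in the rule's environment that also matches [-son, +cont, +voice] is /z/. Applying [-voice] turns the voiced alveolar fricative into /s/ (voiceless alveolar fricative), giving [sutɑŋ].

[sutɑŋ]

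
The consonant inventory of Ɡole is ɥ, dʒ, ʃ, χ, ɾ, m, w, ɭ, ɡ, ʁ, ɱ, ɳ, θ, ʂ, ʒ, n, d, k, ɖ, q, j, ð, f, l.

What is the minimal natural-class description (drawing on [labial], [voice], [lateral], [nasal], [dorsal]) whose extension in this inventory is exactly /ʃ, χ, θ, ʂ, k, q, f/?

Every target segment is [-voice] and no other inventory member is, so one feature is enough.

[-voice]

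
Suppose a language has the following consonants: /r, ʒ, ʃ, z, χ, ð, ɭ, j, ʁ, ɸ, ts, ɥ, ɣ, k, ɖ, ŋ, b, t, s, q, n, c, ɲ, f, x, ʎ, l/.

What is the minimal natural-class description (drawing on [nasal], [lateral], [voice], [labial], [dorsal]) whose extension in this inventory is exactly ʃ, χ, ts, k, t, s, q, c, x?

[-voice, -labial]

Every target segment is [-voice], [-labial]; each remaining inventory member fails at least one of these. Each conjunct is needed — [-labial] alone would also admit /r, ʒ, z, ð, …/; [-voice] alone would also admit /ɸ, f/ — and no other single listed feature has exactly this extension, so two is the minimum.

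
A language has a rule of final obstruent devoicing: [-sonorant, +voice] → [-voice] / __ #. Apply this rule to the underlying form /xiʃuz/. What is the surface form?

Only the final segment /z/ is both word-final and matches the structural description. It is a voiced alveolar fricative, so [-sonorant, +voice] holds; changing it to [-voice] with all other features held fixed yields /s/ (voiceless alveolar fricative). No other segment meets both the structural description and the environment, so the output is [xiʃus].

[xiʃus]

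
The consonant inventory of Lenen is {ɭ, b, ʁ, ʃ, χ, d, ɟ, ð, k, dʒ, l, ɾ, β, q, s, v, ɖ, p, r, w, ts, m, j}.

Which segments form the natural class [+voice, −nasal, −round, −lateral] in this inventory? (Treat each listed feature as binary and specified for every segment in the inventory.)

b, ʁ, d, ɟ, ð, dʒ, ɾ, β, v, ɖ, r, j

The [+voice] segments are /ɭ, b, ʁ, d, ɟ, ð, dʒ, l, ɾ, β, v, ɖ, r, w, m, j/.
Within that set, [−nasal] gives /ɭ, b, ʁ, d, ɟ, ð, dʒ, l, ɾ, β, v, ɖ, r, w, j/.
Within that set, [−round] gives /ɭ, b, ʁ, d, ɟ, ð, dʒ, l, ɾ, β, v, ɖ, r, j/.
Of those, [−lateral] leaves /b, ʁ, d, ɟ, ð, dʒ, ɾ, β, v, ɖ, r, j/.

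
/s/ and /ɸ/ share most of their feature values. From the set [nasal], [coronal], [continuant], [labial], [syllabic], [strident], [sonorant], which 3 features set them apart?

[strident], [labial], [coronal]

/s/ (voiceless alveolar fricative) and /ɸ/ (voiceless bilabial fricative) agree on [−nasal], [+continuant], [−syllabic], [−sonorant]. They differ on [strident] (/s/ [+], /ɸ/ [−]), [labial] (/s/ [−], /ɸ/ [+]), [coronal] (/s/ [+], /ɸ/ [−]).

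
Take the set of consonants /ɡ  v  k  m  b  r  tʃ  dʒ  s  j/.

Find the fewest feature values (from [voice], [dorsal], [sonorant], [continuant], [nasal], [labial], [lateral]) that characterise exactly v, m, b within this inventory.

[+labial]

/v, m, b/ are exactly the [+labial] segments in the inventory, so a single feature suffices.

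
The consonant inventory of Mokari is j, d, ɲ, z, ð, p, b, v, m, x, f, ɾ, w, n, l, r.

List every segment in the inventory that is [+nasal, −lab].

Eliminate segments failing any feature: /j, d, z, ð, p, b, v, x, f, ɾ, w, l, r/ are [−nasal]; /m/ is [+labial]. The remaining /ɲ, n/ satisfy [+nasal], [−labial].

ɲ, n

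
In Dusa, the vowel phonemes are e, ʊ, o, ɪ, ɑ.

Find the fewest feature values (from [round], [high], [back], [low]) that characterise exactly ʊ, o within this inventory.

[+round]

The target set is precisely the extension of [+round] in this inventory.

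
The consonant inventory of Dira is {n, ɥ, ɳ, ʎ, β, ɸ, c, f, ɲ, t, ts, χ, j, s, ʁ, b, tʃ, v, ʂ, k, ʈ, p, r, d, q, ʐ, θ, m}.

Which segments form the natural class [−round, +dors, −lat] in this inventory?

First, the [−round] segments are /n, ɳ, ʎ, β, ɸ, c, f, ɲ, t, ts, χ, j, s, ʁ, b, tʃ, v, ʂ, k, ʈ, p, r, d, q, ʐ, θ, m/.
Of those, [+dorsal] gives /ʎ, c, ɲ, χ, j, ʁ, k, q/.
Of those, [−lateral] leaves /c, ɲ, χ, j, ʁ, k, q/.

c, ɲ, χ, j, ʁ, k, q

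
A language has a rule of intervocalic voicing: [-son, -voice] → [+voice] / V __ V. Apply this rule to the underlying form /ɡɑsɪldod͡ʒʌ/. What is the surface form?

/s/ satisfies [-son, -voice] and sits in V __ V. The [+voice] counterpart of the voiceless alveolar fricative is /z/. Other segments in /ɡɑsɪldod͡ʒʌ/ either fail the structural description or are not in the environment, so the surface form is [ɡɑzɪldod͡ʒʌ].

[ɡɑzɪldod͡ʒʌ]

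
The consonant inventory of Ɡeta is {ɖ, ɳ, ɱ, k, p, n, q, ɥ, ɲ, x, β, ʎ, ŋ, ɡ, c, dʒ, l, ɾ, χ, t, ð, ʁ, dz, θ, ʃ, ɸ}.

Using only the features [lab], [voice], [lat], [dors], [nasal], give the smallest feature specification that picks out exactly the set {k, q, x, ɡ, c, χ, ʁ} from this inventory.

Every target segment is [−nasal], [−lateral], [−labial], [+dorsal]; each remaining inventory member fails at least one of these. Each conjunct is needed — [−lateral, −labial, +dorsal] alone would also admit /ɲ, ŋ/; [−nasal, −labial, +dorsal] alone would also admit /ʎ/; [−nasal, −lateral, +dorsal] alone would also admit /ɥ/; [−nasal, −lateral, −labial] alone would also admit /ɖ, dʒ, ɾ, t, …/ — and no other combination of three listed features has exactly this extension, so four is the minimum.

[−nasal, −lat, −lab, +dors]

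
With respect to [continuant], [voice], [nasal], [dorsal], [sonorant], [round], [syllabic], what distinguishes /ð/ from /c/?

[voice], [continuant], [dorsal]

/ð/ (voiced dental fricative) and /c/ (voiceless palatal stop) agree on [-nasal], [-sonorant], [-round], [-syllabic]. They differ on [voice] (/ð/ [+], /c/ [-]), [continuant] (/ð/ [+], /c/ [-]), [dorsal] (/ð/ [-], /c/ [+]).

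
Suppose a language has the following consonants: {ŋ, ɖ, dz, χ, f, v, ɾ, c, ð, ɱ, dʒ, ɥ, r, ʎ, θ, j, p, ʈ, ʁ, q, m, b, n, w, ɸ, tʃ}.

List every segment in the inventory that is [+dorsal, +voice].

Checking each segment against [+dorsal], [+voice]: /ŋ/ (velar nasal), /ɥ/ (labial-palatal glide), /ʎ/ (palatal lateral approximant), /j/ (palatal glide), /ʁ/ (voiced uvular fricative), /w/ (labial-velar glide) satisfy every feature; every other segment in the inventory fails at least one.

ŋ, ɥ, ʎ, j, ʁ, w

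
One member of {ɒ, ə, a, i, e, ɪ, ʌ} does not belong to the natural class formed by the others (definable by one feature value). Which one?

[round] groups all but one: /a, ɪ, ʌ, ə, e, i/ share [−round] while /ɒ/ (low back rounded vowel) alone is [+round]. Removing any other segment would not leave a single-feature class that excludes it.

ɒ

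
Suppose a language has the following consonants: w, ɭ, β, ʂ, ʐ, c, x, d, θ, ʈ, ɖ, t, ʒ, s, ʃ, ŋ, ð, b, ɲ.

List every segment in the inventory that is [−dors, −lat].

β, ʂ, ʐ, d, θ, ʈ, ɖ, t, ʒ, s, ʃ, ð, b

Eliminate segments failing any feature: /w, c, x, ŋ, ɲ/ are [+dorsal]; /ɭ/ is [+lateral]. The remaining /β, ʂ, ʐ, d, θ, ʈ, ɖ, t, ʒ, s, ʃ, ð, b/ satisfy [−dorsal], [−lateral].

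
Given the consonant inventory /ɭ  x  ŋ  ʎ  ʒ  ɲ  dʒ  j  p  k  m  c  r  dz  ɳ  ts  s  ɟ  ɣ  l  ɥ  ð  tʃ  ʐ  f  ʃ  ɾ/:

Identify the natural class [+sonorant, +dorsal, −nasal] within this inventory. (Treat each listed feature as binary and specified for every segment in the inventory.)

Checking each segment against [+sonorant], [+dorsal], [−nasal]: /ʎ/ (palatal lateral approximant), /j/ (palatal glide), /ɥ/ (labial-palatal glide) satisfy every feature; every other segment in the inventory fails at least one.

ʎ, j, ɥ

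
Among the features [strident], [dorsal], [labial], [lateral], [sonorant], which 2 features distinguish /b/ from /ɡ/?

[labial], [dorsal]

The two segments share [-strident], [-lateral], [-sonorant]. The only features from the list on which they differ: /b/ is [+labial] while /ɡ/ is [-labial]; /b/ is [-dorsal] while /ɡ/ is [+dorsal].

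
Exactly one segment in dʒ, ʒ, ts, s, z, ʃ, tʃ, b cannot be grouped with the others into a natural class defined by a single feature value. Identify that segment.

b

[strident] (equivalently [labial], [coronal]) groups all but one: /ʒ, dʒ, z, tʃ, ʃ, ts, s/ share [+strident] while /b/ (voiced bilabial stop) alone is [−strident]. Removing any other segment would not leave a single-feature class that excludes it.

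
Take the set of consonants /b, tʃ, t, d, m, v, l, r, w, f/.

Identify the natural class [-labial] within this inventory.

The [-labial] segments here are /tʃ, t, d, l, r/; the remaining /b, m, v, w, f/ are [+labial].

tʃ, t, d, l, r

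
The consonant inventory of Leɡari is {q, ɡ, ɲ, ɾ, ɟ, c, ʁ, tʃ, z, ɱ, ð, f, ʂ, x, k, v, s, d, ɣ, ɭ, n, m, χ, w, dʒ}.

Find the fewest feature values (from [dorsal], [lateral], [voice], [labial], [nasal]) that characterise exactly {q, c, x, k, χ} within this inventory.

/q, c, x, k, χ/ are all [-voice], [+dorsal], and no other segment in the inventory matches both values. Dropping any one of them over-generates: [+dorsal] alone would also admit /ɡ, ɲ, ɟ, ʁ, …/; [-voice] alone would also admit /tʃ, f, ʂ, s/. No other single listed feature picks out exactly this set either, so fewer than two features will not do.

[-voice, +dorsal]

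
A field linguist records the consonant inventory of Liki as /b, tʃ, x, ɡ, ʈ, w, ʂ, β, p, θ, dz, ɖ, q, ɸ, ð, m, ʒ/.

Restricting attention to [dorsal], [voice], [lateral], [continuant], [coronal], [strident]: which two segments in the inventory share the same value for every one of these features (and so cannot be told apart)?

b, m

Both /b/ and /m/ are [−dorsal], [+voice], [−lateral], [−continuant], [−coronal], [−strident]. Since the list omits [sonorant] and [nasal] — which do distinguish the voiced bilabial stop from the bilabial nasal — this pair collapses; all other pairs remain distinct.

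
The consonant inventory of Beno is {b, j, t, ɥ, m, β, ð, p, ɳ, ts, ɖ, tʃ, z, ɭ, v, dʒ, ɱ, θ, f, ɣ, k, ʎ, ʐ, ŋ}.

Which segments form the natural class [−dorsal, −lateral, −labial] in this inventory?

t, ð, ɳ, ts, ɖ, tʃ, z, dʒ, θ, ʐ

The [−dorsal] segments are /b, t, m, β, ð, p, ɳ, ts, ɖ, tʃ, z, ɭ, v, dʒ, ɱ, θ, f, ʐ/.
Then [−lateral] gives /b, t, m, β, ð, p, ɳ, ts, ɖ, tʃ, z, v, dʒ, ɱ, θ, f, ʐ/.
Of those, [−labial] leaves /t, ð, ɳ, ts, ɖ, tʃ, z, dʒ, θ, ʐ/.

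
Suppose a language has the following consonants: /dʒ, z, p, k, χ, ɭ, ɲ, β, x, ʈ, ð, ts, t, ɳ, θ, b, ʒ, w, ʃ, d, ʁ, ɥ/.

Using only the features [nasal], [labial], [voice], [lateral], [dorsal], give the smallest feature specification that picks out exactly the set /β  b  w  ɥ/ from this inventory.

[+voice, +labial]

The class [+voice], [+labial] has exactly /β, b, w, ɥ/ as its extension in this inventory. No smaller conjunction from the listed features achieves this: [+labial] alone would also admit /p/; [+voice] alone would also admit /dʒ, z, ɭ, ɲ, …/; and checking the remaining single features turns up none with this extension.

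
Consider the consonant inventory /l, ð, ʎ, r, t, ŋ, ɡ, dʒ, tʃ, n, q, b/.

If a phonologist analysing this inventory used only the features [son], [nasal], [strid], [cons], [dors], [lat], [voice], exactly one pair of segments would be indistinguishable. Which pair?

b, ð

Both /b/ and /ð/ are [−sonorant], [−nasal], [−strident], [+consonantal], [−dorsal], [−lateral], [+voice]. Since the list omits [continuant], [labial] and [coronal] — which do distinguish the voiced bilabial stop from the voiced dental fricative — this pair collapses; all other pairs remain distinct.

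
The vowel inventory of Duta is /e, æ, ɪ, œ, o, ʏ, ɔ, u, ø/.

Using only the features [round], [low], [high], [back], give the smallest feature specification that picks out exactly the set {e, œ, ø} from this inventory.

[−high, −low, −back]

The class [−high], [−low], [−back] has exactly /e, œ, ø/ as its extension in this inventory. No smaller conjunction from the listed features achieves this: [−low, −back] alone would also admit /ɪ, ʏ/; [−high, −back] alone would also admit /æ/; [−high, −low] alone would also admit /o, ɔ/; and checking the remaining two-feature bundles turns up none with this extension.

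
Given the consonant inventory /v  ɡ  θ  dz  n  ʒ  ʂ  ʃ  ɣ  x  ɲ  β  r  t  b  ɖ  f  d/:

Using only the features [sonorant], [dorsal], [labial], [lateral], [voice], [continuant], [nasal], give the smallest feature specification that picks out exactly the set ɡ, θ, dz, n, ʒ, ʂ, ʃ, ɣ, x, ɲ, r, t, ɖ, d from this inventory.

/ɡ, θ, dz, n, ʒ, ʂ, ʃ, ɣ, x, ɲ, r, t, ɖ, d/ are exactly the [-labial] segments in the inventory, so a single feature suffices.

[-labial]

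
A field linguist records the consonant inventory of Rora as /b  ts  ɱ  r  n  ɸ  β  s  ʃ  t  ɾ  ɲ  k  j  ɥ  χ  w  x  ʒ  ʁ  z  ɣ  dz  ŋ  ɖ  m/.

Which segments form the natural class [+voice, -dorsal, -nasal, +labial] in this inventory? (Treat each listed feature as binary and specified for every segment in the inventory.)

Checking each segment against [+voice], [-dorsal], [-nasal], [+labial]: /b/ (voiced bilabial stop), /β/ (voiced bilabial fricative) satisfy every feature; every other segment in the inventory fails at least one.

b, β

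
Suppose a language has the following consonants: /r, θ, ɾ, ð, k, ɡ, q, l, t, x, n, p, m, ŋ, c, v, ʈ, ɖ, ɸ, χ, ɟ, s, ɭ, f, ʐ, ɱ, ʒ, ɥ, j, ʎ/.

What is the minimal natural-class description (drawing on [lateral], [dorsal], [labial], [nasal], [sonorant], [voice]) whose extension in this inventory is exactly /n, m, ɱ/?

/n, m, ɱ/ are all [+nasal], [-dorsal], and no other segment in the inventory matches both values. Dropping any one of them over-generates: [-dorsal] alone would also admit /r, θ, ɾ, ð, …/; [+nasal] alone would also admit /ŋ/. No other single listed feature picks out exactly this set either, so fewer than two features will not do.

[+nasal, -dorsal]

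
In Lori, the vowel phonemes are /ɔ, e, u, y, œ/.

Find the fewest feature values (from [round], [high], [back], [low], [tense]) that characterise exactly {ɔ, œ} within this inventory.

/ɔ, œ/ are exactly the [−tense] segments in the inventory, so a single feature suffices.

[−tense]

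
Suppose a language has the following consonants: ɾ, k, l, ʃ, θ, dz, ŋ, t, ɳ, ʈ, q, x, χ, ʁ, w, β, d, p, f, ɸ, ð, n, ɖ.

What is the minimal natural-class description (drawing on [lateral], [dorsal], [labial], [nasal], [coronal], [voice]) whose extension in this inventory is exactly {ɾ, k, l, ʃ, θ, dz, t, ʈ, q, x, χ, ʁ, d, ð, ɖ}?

Every target segment is [−nasal], [−labial]; each remaining inventory member fails at least one of these. Each conjunct is needed — [−labial] alone would also admit /ŋ, ɳ, n/; [−nasal] alone would also admit /w, β, p, f, …/ — and no other single listed feature has exactly this extension, so two is the minimum.

[−nasal, −labial]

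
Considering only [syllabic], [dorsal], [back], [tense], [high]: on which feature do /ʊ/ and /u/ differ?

The two segments share [+syllabic], [+dorsal], [+back], [+high]. The only feature from the list on which they differ: /ʊ/ is [−tense] while /u/ is [+tense].

[tense]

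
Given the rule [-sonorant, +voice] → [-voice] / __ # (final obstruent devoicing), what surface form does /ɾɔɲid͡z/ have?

Only the final segment /d͡z/ is both word-final and matches the structural description. It is a voiced alveolar affricate, so [-sonorant, +voice] holds; changing it to [-voice] with all other features held fixed yields /t͡s/ (voiceless alveolar affricate). No other segment meets both the structural description and the environment, so the output is [ɾɔɲit͡s].

[ɾɔɲit͡s]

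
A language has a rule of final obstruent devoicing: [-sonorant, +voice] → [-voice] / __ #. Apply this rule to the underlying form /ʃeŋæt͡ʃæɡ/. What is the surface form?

[ʃeŋæt͡ʃæk]

Only the final segment /ɡ/ is both word-final and matches the structural description. It is a voiced velar stop, so [-sonorant, +voice] holds; changing it to [-voice] with all other features held fixed yields /k/ (voiceless velar stop). No other segment meets both the structural description and the environment, so the output is [ʃeŋæt͡ʃæk].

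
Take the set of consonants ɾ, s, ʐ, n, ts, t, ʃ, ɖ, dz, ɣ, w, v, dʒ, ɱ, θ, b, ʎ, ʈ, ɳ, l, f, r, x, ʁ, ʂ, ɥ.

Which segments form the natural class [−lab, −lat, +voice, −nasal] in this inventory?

ɾ, ʐ, ɖ, dz, ɣ, dʒ, r, ʁ

Checking each segment against [−labial], [−lateral], [+voice], [−nasal]: /ɾ/ (alveolar tap), /ʐ/ (voiced retroflex fricative), /ɖ/ (voiced retroflex stop), /dz/ (voiced alveolar affricate), /ɣ/ (voiced velar fricative), /dʒ/ (voiced postalveolar affricate), among others, satisfy every feature; every other segment in the inventory fails at least one.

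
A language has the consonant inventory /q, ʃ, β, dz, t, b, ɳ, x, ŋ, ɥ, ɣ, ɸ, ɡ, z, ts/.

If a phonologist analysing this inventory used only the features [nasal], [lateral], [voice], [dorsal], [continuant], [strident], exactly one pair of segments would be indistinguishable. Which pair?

ɥ, ɣ

/ɥ/ (labial-palatal glide) and /ɣ/ (voiced velar fricative) are both [−nasal], [−lateral], [+voice], [+dorsal], [+continuant], [−strident], so none of the listed features separates them. (They do differ in [sonorant], [labial], [round] and [back], which are not among the given features.) Every other pair in the inventory differs on at least one listed feature.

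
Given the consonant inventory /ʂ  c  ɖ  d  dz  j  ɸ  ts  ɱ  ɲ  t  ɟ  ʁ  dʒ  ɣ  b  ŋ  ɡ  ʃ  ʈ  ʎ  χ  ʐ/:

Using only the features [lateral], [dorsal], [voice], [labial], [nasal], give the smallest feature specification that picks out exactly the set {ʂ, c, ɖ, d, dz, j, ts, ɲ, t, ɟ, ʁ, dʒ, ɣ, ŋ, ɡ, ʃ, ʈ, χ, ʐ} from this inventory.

The class [−lateral], [−labial] has exactly /ʂ, c, ɖ, d, dz, j, ts, ɲ, t, ɟ, ʁ, dʒ, ɣ, ŋ, ɡ, ʃ, ʈ, χ, ʐ/ as its extension in this inventory. No smaller conjunction from the listed features achieves this: [−labial] alone would also admit /ʎ/; [−lateral] alone would also admit /ɸ, ɱ, b/; and checking the remaining single features turns up none with this extension.

[−lateral, −labial]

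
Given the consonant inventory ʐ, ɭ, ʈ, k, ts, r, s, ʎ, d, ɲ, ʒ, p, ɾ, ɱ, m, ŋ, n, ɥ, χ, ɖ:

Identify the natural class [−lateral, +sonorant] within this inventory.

r, ɲ, ɾ, ɱ, m, ŋ, n, ɥ

Checking each segment against [−lateral], [+sonorant]: /r/ (alveolar trill), /ɲ/ (palatal nasal), /ɾ/ (alveolar tap), /ɱ/ (labiodental nasal), /m/ (bilabial nasal), /ŋ/ (velar nasal), among others, satisfy every feature; every other segment in the inventory fails at least one.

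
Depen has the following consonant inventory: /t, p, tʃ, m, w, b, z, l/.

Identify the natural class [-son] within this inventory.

t, p, tʃ, b, z

The [-sonorant] segments here are /t, p, tʃ, b, z/; the remaining /m, w, l/ are [+sonorant].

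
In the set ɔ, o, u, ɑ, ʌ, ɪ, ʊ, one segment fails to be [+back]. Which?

ɪ

/ɪ/ is the high front unrounded lax vowel, which is [−back]; the rest — /ɑ, ʌ, o, ɔ, u, ʊ/ — are [+back].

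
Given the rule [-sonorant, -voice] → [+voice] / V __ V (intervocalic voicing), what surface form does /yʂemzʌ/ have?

[yʐemzʌ]

The only segment in the rule's environment that also matches [-sonorant, -voice] is /ʂ/. Applying [+voice] turns the voiceless retroflex fricative into /ʐ/ (voiced retroflex fricative), giving [yʐemzʌ].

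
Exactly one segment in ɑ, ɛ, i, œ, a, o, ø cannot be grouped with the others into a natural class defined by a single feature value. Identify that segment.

i

[high] groups all but one: /ø, ɑ, œ, ɛ, a, o/ share [-high] while /i/ (high front unrounded tense vowel) alone is [+high]. Removing any other segment would not leave a single-feature class that excludes it.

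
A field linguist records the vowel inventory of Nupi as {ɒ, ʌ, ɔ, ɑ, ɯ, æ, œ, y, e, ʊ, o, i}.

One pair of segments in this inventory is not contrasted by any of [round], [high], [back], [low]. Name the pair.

/o/ (mid back rounded tense vowel) and /ɔ/ (mid back rounded lax vowel) are both [+round], [-high], [+back], [-low], so none of the listed features separates them. (They do differ in [tense], which is not among the given features.) Every other pair in the inventory differs on at least one listed feature.

o, ɔ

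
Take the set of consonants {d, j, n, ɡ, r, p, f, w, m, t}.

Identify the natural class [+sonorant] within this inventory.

j, n, r, w, m

The [+sonorant] segments here are /j, n, r, w, m/; the remaining /d, ɡ, p, f, t/ are [−sonorant].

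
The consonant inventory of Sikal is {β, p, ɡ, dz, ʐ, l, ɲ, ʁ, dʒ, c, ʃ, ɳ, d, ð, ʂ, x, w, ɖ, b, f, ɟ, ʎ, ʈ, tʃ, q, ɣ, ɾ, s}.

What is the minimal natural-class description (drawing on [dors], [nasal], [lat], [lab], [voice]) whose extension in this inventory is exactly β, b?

The class [+voice], [+labial], [-dorsal] has exactly /β, b/ as its extension in this inventory. No smaller conjunction from the listed features achieves this: [+labial, -dorsal] alone would also admit /p, f/; [+voice, -dorsal] alone would also admit /dz, ʐ, l, dʒ, …/; [+voice, +labial] alone would also admit /w/; and checking the remaining two-feature bundles turns up none with this extension.

[+voice, +lab, -dors]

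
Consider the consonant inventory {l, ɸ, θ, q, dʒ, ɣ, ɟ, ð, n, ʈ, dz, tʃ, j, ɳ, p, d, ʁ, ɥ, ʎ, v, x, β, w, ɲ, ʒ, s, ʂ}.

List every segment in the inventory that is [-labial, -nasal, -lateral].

θ, q, dʒ, ɣ, ɟ, ð, ʈ, dz, tʃ, j, d, ʁ, x, ʒ, s, ʂ

The [-labial] segments are /l, θ, q, dʒ, ɣ, ɟ, ð, n, ʈ, dz, tʃ, j, ɳ, d, ʁ, ʎ, x, ɲ, ʒ, s, ʂ/.
Of those, [-nasal] gives /l, θ, q, dʒ, ɣ, ɟ, ð, ʈ, dz, tʃ, j, d, ʁ, ʎ, x, ʒ, s, ʂ/.
Intersecting with [-lateral] leaves /θ, q, dʒ, ɣ, ɟ, ð, ʈ, dz, tʃ, j, d, ʁ, x, ʒ, s, ʂ/.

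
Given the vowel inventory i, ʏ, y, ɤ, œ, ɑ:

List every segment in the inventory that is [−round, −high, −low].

Eliminate segments failing any feature: /i/ is [+high]; /ʏ, y, œ/ are [+round]; /ɑ/ is [+low]. The remaining /ɤ/ satisfy [−round], [−high], [−low].

ɤ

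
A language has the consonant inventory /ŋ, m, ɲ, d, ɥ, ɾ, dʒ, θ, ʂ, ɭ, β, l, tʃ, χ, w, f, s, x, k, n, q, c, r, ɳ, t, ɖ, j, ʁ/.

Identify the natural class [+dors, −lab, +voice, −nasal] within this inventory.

Eliminate segments failing any feature: /ŋ, ɲ/ are [+nasal]; /m, d, ɾ, dʒ, θ, ʂ, ɭ, β, l, tʃ, f, s, n, r, ɳ, t, ɖ/ are [−dorsal]; /ɥ, w/ are [+labial]; /χ, x, k, q, c/ are [−voice]. The remaining /j, ʁ/ satisfy [+dorsal], [−labial], [+voice], [−nasal].

j, ʁ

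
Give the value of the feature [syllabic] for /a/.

/a/ is the low unrounded vowel. The feature [syllabic] marks segments able to form a syllable nucleus; /a/ has this property, so it is [+syllabic].

[+syllabic]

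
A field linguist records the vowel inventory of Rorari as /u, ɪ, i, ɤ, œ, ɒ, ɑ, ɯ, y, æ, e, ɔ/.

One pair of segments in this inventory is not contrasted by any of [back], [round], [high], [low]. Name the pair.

i, ɪ

/i/ (high front unrounded tense vowel) and /ɪ/ (high front unrounded lax vowel) are both [−back], [−round], [+high], [−low], so none of the listed features separates them. (They do differ in [tense], which is not among the given features.) Every other pair in the inventory differs on at least one listed feature.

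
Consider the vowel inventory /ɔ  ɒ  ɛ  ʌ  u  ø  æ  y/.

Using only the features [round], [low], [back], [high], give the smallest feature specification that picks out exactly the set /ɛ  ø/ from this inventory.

[−high, −low, −back]

Every target segment is [−high], [−low], [−back]; each remaining inventory member fails at least one of these. Each conjunct is needed — [−low, −back] alone would also admit /y/; [−high, −back] alone would also admit /æ/; [−high, −low] alone would also admit /ɔ, ʌ/ — and no other combination of two listed features has exactly this extension, so three is the minimum.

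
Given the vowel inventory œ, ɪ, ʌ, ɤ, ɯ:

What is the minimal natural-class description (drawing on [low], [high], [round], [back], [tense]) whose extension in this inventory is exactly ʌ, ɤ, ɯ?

/ʌ, ɤ, ɯ/ are exactly the [+back] segments in the inventory, so a single feature suffices.

[+back]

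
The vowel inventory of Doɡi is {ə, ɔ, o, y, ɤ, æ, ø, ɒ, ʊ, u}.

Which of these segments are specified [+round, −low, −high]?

Eliminate segments failing any feature: /ə, ɤ, æ/ are [−round]; /y, ʊ, u/ are [+high]; /ɒ/ is [+low]. The remaining /ɔ, o, ø/ satisfy [+round], [−low], [−high].

ɔ, o, ø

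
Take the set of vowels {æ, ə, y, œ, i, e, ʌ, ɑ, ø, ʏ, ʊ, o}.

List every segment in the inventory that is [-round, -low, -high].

ə, e, ʌ

Eliminate segments failing any feature: /æ, ɑ/ are [+low]; /y, œ, ø, ʏ, ʊ, o/ are [+round]; /i/ is [+high]. The remaining /ə, e, ʌ/ satisfy [-round], [-low], [-high].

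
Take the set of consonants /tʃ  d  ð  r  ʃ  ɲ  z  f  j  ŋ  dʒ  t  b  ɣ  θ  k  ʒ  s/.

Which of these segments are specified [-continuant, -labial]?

tʃ, d, ɲ, ŋ, dʒ, t, k

The [-continuant] segments are /tʃ, d, ɲ, ŋ, dʒ, t, b, k/.
Intersecting with [-labial] leaves /tʃ, d, ɲ, ŋ, dʒ, t, k/.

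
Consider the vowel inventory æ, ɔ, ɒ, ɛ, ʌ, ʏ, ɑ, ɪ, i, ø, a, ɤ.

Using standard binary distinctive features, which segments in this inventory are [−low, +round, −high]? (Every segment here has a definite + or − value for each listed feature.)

Among the inventory, the [−low] segments are /ɔ, ɛ, ʌ, ʏ, ɪ, i, ø, ɤ/.
Intersecting with [+round] gives /ɔ, ʏ, ø/.
Among these, [−high] leaves /ɔ, ø/.

ɔ, ø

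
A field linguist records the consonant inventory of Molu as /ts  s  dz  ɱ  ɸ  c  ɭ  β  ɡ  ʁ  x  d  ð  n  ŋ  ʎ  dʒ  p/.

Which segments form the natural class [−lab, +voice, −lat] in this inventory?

Eliminate segments failing any feature: /ts, s, c, x/ are [−voice]; /ɱ, ɸ, β, p/ are [+labial]; /ɭ, ʎ/ are [+lateral]. The remaining /dz, ɡ, ʁ, d, ð, n, ŋ, dʒ/ satisfy [−labial], [+voice], [−lateral].

dz, ɡ, ʁ, d, ð, n, ŋ, dʒ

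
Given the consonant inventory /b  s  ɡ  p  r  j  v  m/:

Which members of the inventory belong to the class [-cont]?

The feature [continuant] marks segments produced without complete oral closure. In this inventory /b, ɡ, p, m/ lack that property, so they are [-continuant]; /s, r, j, v/ are [+continuant].

b, ɡ, p, m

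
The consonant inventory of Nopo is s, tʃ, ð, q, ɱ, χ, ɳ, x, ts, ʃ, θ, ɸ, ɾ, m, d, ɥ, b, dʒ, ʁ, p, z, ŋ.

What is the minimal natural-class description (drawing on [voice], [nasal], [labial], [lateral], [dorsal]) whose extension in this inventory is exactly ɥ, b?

/ɥ, b/ are all [+voice], [−nasal], [+labial], and no other segment in the inventory matches all three values. Dropping any one of them over-generates: [−nasal, +labial] alone would also admit /ɸ, p/; [+voice, +labial] alone would also admit /ɱ, m/; [+voice, −nasal] alone would also admit /ð, ɾ, d, dʒ, …/. No other combination of two listed features picks out exactly this set either, so fewer than three features will not do.

[+voice, −nasal, +labial]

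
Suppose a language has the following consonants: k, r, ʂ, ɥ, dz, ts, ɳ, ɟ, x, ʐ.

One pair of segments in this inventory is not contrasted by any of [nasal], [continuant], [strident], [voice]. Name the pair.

/ɥ/ (labial-palatal glide) and /r/ (alveolar trill) are both [-nasal], [+continuant], [-strident], [+voice], so none of the listed features separates them. (They do differ in [labial], [round] and [dorsal], which are not among the given features.) Every other pair in the inventory differs on at least one listed feature.

ɥ, r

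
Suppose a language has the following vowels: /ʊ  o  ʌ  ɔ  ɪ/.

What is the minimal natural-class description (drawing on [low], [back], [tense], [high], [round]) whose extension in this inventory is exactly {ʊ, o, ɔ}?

Every target segment is [+round] and no other inventory member is, so one feature is enough.

[+round]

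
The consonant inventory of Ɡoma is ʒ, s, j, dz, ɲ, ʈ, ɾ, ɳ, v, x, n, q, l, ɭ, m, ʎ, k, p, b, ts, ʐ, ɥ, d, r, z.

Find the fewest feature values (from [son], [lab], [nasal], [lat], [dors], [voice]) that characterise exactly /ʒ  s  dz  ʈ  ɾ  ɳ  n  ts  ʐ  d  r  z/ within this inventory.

The class [−lateral], [−labial], [−dorsal] has exactly /ʒ, s, dz, ʈ, ɾ, ɳ, n, ts, ʐ, d, r, z/ as its extension in this inventory. No smaller conjunction from the listed features achieves this: [−labial, −dorsal] alone would also admit /l, ɭ/; [−lateral, −dorsal] alone would also admit /v, m, p, b/; [−lateral, −labial] alone would also admit /j, ɲ, x, q, …/; and checking the remaining two-feature bundles turns up none with this extension.

[−lat, −lab, −dors]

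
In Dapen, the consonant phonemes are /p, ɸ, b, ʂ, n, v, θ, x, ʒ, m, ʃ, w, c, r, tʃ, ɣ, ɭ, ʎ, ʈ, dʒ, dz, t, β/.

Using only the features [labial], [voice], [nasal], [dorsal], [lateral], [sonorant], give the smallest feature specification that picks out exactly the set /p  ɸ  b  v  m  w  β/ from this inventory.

Every target segment is [+labial] and no other inventory member is, so one feature is enough.

[+labial]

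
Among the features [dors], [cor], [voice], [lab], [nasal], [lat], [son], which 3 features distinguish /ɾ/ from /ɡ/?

/ɾ/ (alveolar tap) and /ɡ/ (voiced velar stop) agree on [+voice], [-labial], [-nasal], [-lateral]. They differ on [sonorant] (/ɾ/ [+], /ɡ/ [-]), [coronal] (/ɾ/ [+], /ɡ/ [-]), [dorsal] (/ɾ/ [-], /ɡ/ [+]).

[sonorant], [coronal], [dorsal]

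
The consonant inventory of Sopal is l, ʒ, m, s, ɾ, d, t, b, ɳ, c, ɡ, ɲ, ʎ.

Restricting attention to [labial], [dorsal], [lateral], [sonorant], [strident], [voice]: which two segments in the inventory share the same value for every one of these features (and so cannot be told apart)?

ɾ, ɳ

On the given features, /ɾ/ and /ɳ/ have an identical profile: [-labial], [-dorsal], [-lateral], [+sonorant], [-strident], [+voice]. No other two segments in the inventory coincide on all 6 features. (They do differ in [nasal] and [anterior], which are not among the given features.)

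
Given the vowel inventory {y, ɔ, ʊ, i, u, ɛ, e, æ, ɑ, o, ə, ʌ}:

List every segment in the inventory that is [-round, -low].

i, ɛ, e, ə, ʌ

First, the [-round] segments are /i, ɛ, e, æ, ɑ, ə, ʌ/.
Intersecting with [-low] leaves /i, ɛ, e, ə, ʌ/.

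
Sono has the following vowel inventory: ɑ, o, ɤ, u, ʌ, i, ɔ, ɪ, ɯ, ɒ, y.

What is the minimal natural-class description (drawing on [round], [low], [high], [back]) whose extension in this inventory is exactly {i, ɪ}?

Every target segment is [-back], [-round]; each remaining inventory member fails at least one of these. Each conjunct is needed — [-round] alone would also admit /ɑ, ɤ, ʌ, ɯ/; [-back] alone would also admit /y/ — and no other single listed feature has exactly this extension, so two is the minimum.

[-back, -round]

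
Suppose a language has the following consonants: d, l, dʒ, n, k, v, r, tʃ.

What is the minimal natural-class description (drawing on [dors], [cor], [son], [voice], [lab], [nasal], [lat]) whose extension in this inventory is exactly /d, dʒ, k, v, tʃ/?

[−son]

/d, dʒ, k, v, tʃ/ are exactly the [−sonorant] segments in the inventory, so a single feature suffices.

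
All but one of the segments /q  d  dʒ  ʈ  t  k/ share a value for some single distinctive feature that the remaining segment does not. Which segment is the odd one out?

The remaining segments after removing /dʒ/ share [−delayed release]; /dʒ/ (voiced postalveolar affricate) is [+delayed release]. For every other candidate removal, the leftover set fails to share any single feature value that the removed segment lacks.

dʒ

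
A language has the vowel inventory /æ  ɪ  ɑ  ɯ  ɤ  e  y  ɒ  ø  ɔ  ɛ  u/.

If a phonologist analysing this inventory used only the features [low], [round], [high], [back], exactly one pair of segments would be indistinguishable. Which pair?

e, ɛ

Both /e/ and /ɛ/ are [-low], [-round], [-high], [-back]. Since the list omits [tense] — which does distinguish the mid front unrounded tense vowel from the mid front unrounded lax vowel — this pair collapses; all other pairs remain distinct.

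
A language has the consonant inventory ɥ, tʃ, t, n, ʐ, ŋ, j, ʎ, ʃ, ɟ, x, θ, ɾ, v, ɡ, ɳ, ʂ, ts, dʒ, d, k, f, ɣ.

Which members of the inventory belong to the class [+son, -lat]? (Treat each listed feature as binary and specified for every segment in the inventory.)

ɥ, n, ŋ, j, ɾ, ɳ

Eliminate segments failing any feature: /tʃ, t, ʐ, ʃ, ɟ, x, θ, v, ɡ, ʂ, ts, dʒ, d, k, f, ɣ/ are [-sonorant]; /ʎ/ is [+lateral]. The remaining /ɥ, n, ŋ, j, ɾ, ɳ/ satisfy [+sonorant], [-lateral].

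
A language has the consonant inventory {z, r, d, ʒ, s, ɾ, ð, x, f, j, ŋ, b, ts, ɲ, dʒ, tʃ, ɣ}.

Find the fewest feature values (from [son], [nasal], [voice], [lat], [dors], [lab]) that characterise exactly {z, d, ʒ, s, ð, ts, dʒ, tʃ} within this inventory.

[-son, -lab, -dors]

The class [-sonorant], [-labial], [-dorsal] has exactly /z, d, ʒ, s, ð, ts, dʒ, tʃ/ as its extension in this inventory. No smaller conjunction from the listed features achieves this: [-labial, -dorsal] alone would also admit /r, ɾ/; [-sonorant, -dorsal] alone would also admit /f, b/; [-sonorant, -labial] alone would also admit /x, ɣ/; and checking the remaining two-feature bundles turns up none with this extension.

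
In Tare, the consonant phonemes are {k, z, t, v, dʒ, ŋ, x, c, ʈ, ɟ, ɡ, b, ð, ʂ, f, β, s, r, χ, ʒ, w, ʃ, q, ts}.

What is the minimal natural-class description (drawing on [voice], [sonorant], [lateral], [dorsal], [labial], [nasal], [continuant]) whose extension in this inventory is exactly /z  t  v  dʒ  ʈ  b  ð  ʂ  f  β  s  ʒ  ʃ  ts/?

[-sonorant, -dorsal]

Every target segment is [-sonorant], [-dorsal]; each remaining inventory member fails at least one of these. Each conjunct is needed — [-dorsal] alone would also admit /r/; [-sonorant] alone would also admit /k, x, c, ɟ, …/ — and no other single listed feature has exactly this extension, so two is the minimum.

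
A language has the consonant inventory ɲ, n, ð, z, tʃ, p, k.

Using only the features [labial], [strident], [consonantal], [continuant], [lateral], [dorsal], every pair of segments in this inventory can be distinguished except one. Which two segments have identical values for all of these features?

k, ɲ

On the given features, /k/ and /ɲ/ have an identical profile: [-labial], [-strident], [+consonantal], [-continuant], [-lateral], [+dorsal]. No other two segments in the inventory coincide on all 6 features. (They do differ in [sonorant], [voice], [nasal] and [back], which are not among the given features.)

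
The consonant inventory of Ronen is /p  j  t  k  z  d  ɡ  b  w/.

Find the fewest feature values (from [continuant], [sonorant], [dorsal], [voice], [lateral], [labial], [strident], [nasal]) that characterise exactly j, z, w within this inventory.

Every target segment is [+continuant] and no other inventory member is, so one feature is enough.

[+continuant]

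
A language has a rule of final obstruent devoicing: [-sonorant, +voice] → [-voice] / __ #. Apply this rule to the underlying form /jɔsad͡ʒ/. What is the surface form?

[jɔsat͡ʃ]

Only the final segment /d͡ʒ/ is both word-final and matches the structural description. It is a voiced postalveolar affricate, so [-sonorant, +voice] holds; changing it to [-voice] with all other features held fixed yields /t͡ʃ/ (voiceless postalveolar affricate). No other segment meets both the structural description and the environment, so the output is [jɔsat͡ʃ].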